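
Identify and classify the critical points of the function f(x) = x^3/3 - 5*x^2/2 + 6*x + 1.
f'(x) = x^2 - 5*x + 6

Solve f'(x) = 0:
  Factor: x^2 - 5*x + 6 = (x - 3)*(x - 2) = 0.
  ⇒ x = 2, 3

f''(x) = 2*x - 5
Second-derivative test at each critical point:
  f''(2) = -1 < 0 → local maximum
  f''(3) = 1 > 0 → local minimum

Critical points: x = 2 (local maximum); x = 3 (local minimum)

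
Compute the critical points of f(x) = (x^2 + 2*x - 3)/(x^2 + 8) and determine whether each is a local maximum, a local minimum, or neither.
f'(x) = 2*(-x^2 + 11*x + 8)/(x^4 + 16*x^2 + 64)

Solve f'(x) = 0:
  f'(x) = -2*(x^2 - 11*x - 8)/(x^2 + 8)^2; the denominator is positive wherever f is defined, so f'(x) = 0 ⇔ -2*x^2 + 22*x + 16 = 0.
  Factor: -2*x^2 + 22*x + 16 = -2*(x^2 - 11*x - 8); x^2 - 11*x - 8 = 0 has no rational roots; quadratic formula: x = (11 ± √153)/2.
  ⇒ x = 11/2 - 3*sqrt(17)/2 ≈ -0.6847, 11/2 + 3*sqrt(17)/2 ≈ 11.6847

f''(x) = 2*(2*x^3 - 33*x^2 - 48*x + 88)/(x^6 + 24*x^4 + 192*x^2 + 512)
Second-derivative test at each critical point:
  f''(-0.6847) = 0.3449 > 0 → local minimum
  f''(11.6847) = -0.0012 < 0 → local maximum

Critical points: x = 11/2 - 3*sqrt(17)/2 ≈ -0.6847 (local minimum); x = 11/2 + 3*sqrt(17)/2 ≈ 11.6847 (local maximum)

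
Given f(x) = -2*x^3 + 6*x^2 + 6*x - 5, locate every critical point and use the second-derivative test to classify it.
f'(x) = -6*x^2 + 12*x + 6

Solve f'(x) = 0:
  Factor: -6*x^2 + 12*x + 6 = -6*(x^2 - 2*x - 1); x^2 - 2*x - 1 = 0 has no rational roots; quadratic formula: x = (2 ± √8)/2.
  ⇒ x = 1 - sqrt(2) ≈ -0.4142, 1 + sqrt(2) ≈ 2.4142

f''(x) = 12 - 12*x
Second-derivative test at each critical point:
  f''(-0.4142) = 16.9706 > 0 → local minimum
  f''(2.4142) = -16.9706 < 0 → local maximum

Critical points: x = 1 - sqrt(2) ≈ -0.4142 (local minimum); x = 1 + sqrt(2) ≈ 2.4142 (local maximum)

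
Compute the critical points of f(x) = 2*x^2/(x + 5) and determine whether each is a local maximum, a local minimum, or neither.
f'(x) = 2*x*(x + 10)/(x^2 + 10*x + 25)

Solve f'(x) = 0:
  f'(x) = 2*x*(x + 10)/(x + 5)^2; the denominator is positive wherever f is defined, so f'(x) = 0 ⇔ 2*x^2 + 20*x = 0.
  Factor: 2*x^2 + 20*x = 2*x*(x + 10) = 0.
  ⇒ x = -10, 0

f''(x) = 100/(x^3 + 15*x^2 + 75*x + 125)
Second-derivative test at each critical point:
  f''(-10) = -4/5 < 0 → local maximum
  f''(0) = 4/5 > 0 → local minimum

Critical points: x = -10 (local maximum); x = 0 (local minimum)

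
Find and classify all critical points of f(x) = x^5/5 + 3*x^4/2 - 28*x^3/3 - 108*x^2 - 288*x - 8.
f'(x) = x^4 + 6*x^3 - 28*x^2 - 216*x - 288

Solve f'(x) = 0:
  Factor: x^4 + 6*x^3 - 28*x^2 - 216*x - 288 = (x - 6)*(x + 2)*(x + 4)*(x + 6) = 0.
  ⇒ x = -6, -4, -2, 6

f''(x) = 4*x^3 + 18*x^2 - 56*x - 216
Second-derivative test at each critical point:
  f''(-6) = -96 < 0 → local maximum
  f''(-4) = 40 > 0 → local minimum
  f''(-2) = -64 < 0 → local maximum
  f''(6) = 960 > 0 → local minimum

Critical points: x = -6 (local maximum); x = -4 (local minimum); x = -2 (local maximum); x = 6 (local minimum)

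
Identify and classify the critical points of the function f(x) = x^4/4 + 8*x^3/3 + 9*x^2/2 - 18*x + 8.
f'(x) = x^3 + 8*x^2 + 9*x - 18

Solve f'(x) = 0:
  Factor: x^3 + 8*x^2 + 9*x - 18 = (x - 1)*(x + 3)*(x + 6) = 0.
  ⇒ x = -6, -3, 1

f''(x) = 3*x^2 + 16*x + 9
Second-derivative test at each critical point:
  f''(-6) = 21 > 0 → local minimum
  f''(-3) = -12 < 0 → local maximum
  f''(1) = 28 > 0 → local minimum

Critical points: x = -6 (local minimum); x = -3 (local maximum); x = 1 (local minimum)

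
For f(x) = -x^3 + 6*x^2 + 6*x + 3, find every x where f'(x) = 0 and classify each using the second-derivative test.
f'(x) = -3*x^2 + 12*x + 6

Solve f'(x) = 0:
  Factor: -3*x^2 + 12*x + 6 = -3*(x^2 - 4*x - 2); x^2 - 4*x - 2 = 0 has no rational roots; quadratic formula: x = (4 ± √24)/2.
  ⇒ x = 2 - sqrt(6) ≈ -0.4495, 2 + sqrt(6) ≈ 4.4495

f''(x) = 12 - 6*x
Second-derivative test at each critical point:
  f''(-0.4495) = 14.6969 > 0 → local minimum
  f''(4.4495) = -14.6969 < 0 → local maximum

Critical points: x = 2 - sqrt(6) ≈ -0.4495 (local minimum); x = 2 + sqrt(6) ≈ 4.4495 (local maximum)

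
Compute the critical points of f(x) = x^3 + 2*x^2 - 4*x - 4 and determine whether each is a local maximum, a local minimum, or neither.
f'(x) = 3*x^2 + 4*x - 4

Solve f'(x) = 0:
  Factor: 3*x^2 + 4*x - 4 = (x + 2)*(3*x - 2) = 0.
  ⇒ x = -2, 2/3

f''(x) = 6*x + 4
Second-derivative test at each critical point:
  f''(-2) = -8 < 0 → local maximum
  f''(2/3) = 8 > 0 → local minimum

Critical points: x = -2 (local maximum); x = 2/3 (local minimum)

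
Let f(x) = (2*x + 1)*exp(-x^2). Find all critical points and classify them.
f'(x) = 2*(-x*(2*x + 1) + 1)*exp(-x^2)

Solve f'(x) = 0:
  f'(x) = (-4*x^2 - 2*x + 2)·exp(-x^2) and exp(-x^2) > 0 for every x, so f'(x) = 0 ⇔ -4*x^2 - 2*x + 2 = 0.
  Factor: -4*x^2 - 2*x + 2 = -2*(x + 1)*(2*x - 1) = 0.
  ⇒ x = -1, 1/2

f''(x) = 2*(2*x^2*(2*x + 1) - 6*x - 1)*exp(-x^2)
Second-derivative test at each critical point:
  f''(-1) = 2.2073 > 0 → local minimum
  f''(1/2) = -4.6728 < 0 → local maximum

Critical points: x = -1 (local minimum); x = 1/2 (local maximum)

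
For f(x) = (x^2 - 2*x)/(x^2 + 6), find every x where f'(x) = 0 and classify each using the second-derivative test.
f'(x) = 2*(x^2 + 6*x - 6)/(x^4 + 12*x^2 + 36)

Solve f'(x) = 0:
  f'(x) = 2*(x^2 + 6*x - 6)/(x^2 + 6)^2; the denominator is positive wherever f is defined, so f'(x) = 0 ⇔ 2*x^2 + 12*x - 12 = 0.
  Factor: 2*x^2 + 12*x - 12 = 2*(x^2 + 6*x - 6); x^2 + 6*x - 6 = 0 has no rational roots; quadratic formula: x = (-6 ± √60)/2.
  ⇒ x = -sqrt(15) - 3 ≈ -6.8730, -3 + sqrt(15) ≈ 0.8730

f''(x) = 4*(-x^3 - 9*x^2 + 18*x + 18)/(x^6 + 18*x^4 + 108*x^2 + 216)
Second-derivative test at each critical point:
  f''(-6.8730) = -0.0055 < 0 → local maximum
  f''(0.8730) = 0.3388 > 0 → local minimum

Critical points: x = -sqrt(15) - 3 ≈ -6.8730 (local maximum); x = -3 + sqrt(15) ≈ 0.8730 (local minimum)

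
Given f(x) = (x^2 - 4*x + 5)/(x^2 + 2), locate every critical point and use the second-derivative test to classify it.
f'(x) = 2*(2*x^2 - 3*x - 4)/(x^4 + 4*x^2 + 4)

Solve f'(x) = 0:
  f'(x) = 2*(2*x^2 - 3*x - 4)/(x^2 + 2)^2; the denominator is positive wherever f is defined, so f'(x) = 0 ⇔ 4*x^2 - 6*x - 8 = 0.
  Factor: 4*x^2 - 6*x - 8 = 2*(2*x^2 - 3*x - 4); 2*x^2 - 3*x - 4 = 0 has no rational roots; quadratic formula: x = (3 ± √41)/4.
  ⇒ x = 3/4 - sqrt(41)/4 ≈ -0.8508, 3/4 + sqrt(41)/4 ≈ 2.3508

f''(x) = 2*(-4*x^3 + 9*x^2 + 24*x - 6)/(x^6 + 6*x^4 + 12*x^2 + 8)
Second-derivative test at each critical point:
  f''(-0.8508) = -1.7261 < 0 → local maximum
  f''(2.3508) = 0.2261 > 0 → local minimum

Critical points: x = 3/4 - sqrt(41)/4 ≈ -0.8508 (local maximum); x = 3/4 + sqrt(41)/4 ≈ 2.3508 (local minimum)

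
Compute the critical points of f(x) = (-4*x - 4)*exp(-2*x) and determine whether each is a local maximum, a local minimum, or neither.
f'(x) = 4*(2*x + 1)*exp(-2*x)

Solve f'(x) = 0:
  f'(x) = (8*x + 4)·exp(-2*x) and exp(-2*x) > 0 for every x, so f'(x) = 0 ⇔ 8*x + 4 = 0.
  Factor: 8*x + 4 = 4*(2*x + 1) = 0.
  ⇒ x = -1/2

f''(x) = -16*x*exp(-2*x)
Second-derivative test at each critical point:
  f''(-1/2) = 21.7463 > 0 → local minimum

Critical points: x = -1/2 (local minimum)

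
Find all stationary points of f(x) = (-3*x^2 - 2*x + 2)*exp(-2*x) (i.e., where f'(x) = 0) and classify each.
f'(x) = 2*(3*x^2 - x - 3)*exp(-2*x)

Solve f'(x) = 0:
  f'(x) = (6*x^2 - 2*x - 6)·exp(-2*x) and exp(-2*x) > 0 for every x, so f'(x) = 0 ⇔ 6*x^2 - 2*x - 6 = 0.
  Factor: 6*x^2 - 2*x - 6 = 2*(3*x^2 - x - 3); 3*x^2 - x - 3 = 0 has no rational roots; quadratic formula: x = (1 ± √37)/6.
  ⇒ x = 1/6 - sqrt(37)/6 ≈ -0.8471, 1/6 + sqrt(37)/6 ≈ 1.1805

f''(x) = 2*(-6*x^2 + 8*x + 5)*exp(-2*x)
Second-derivative test at each critical point:
  f''(-0.8471) = -66.2119 < 0 → local maximum
  f''(1.1805) = 1.1476 > 0 → local minimum

Critical points: x = 1/6 - sqrt(37)/6 ≈ -0.8471 (local maximum); x = 1/6 + sqrt(37)/6 ≈ 1.1805 (local minimum)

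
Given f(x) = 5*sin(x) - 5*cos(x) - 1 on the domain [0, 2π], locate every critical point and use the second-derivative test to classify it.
f'(x) = 5*sqrt(2)*sin(x + pi/4)

Solve f'(x) = 0 on [0, 2π]:
  f'(x) = 0 ⇔ 5*cos(x) = -5*sin(x) ⇔ tan(x) = -1, i.e. x = arctan(-1) + nπ; keep the solutions lying in [0, 2π].
  ⇒ x = 3*pi/4 ≈ 2.3562, 7*pi/4 ≈ 5.4978

f''(x) = 5*sqrt(2)*cos(x + pi/4)
Second-derivative test at each critical point:
  f''(2.3562) = -7.0711 < 0 → local maximum
  f''(5.4978) = 7.0711 > 0 → local minimum

Critical points: x = 3*pi/4 ≈ 2.3562 (local maximum); x = 7*pi/4 ≈ 5.4978 (local minimum)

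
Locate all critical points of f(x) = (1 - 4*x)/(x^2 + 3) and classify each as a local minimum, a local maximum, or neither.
f'(x) = 2*(2*x^2 - x - 6)/(x^4 + 6*x^2 + 9)

Solve f'(x) = 0:
  f'(x) = 2*(x - 2)*(2*x + 3)/(x^2 + 3)^2; the denominator is positive wherever f is defined, so f'(x) = 0 ⇔ 4*x^2 - 2*x - 12 = 0.
  Factor: 4*x^2 - 2*x - 12 = 2*(x - 2)*(2*x + 3) = 0.
  ⇒ x = -3/2, 2

f''(x) = 2*(4*x^2*(1 - 4*x) + (12*x - 1)*(x^2 + 3))/(x^2 + 3)^3
Second-derivative test at each critical point:
  f''(-3/2) = -32/63 < 0 → local maximum
  f''(2) = 2/7 > 0 → local minimum

Critical points: x = -3/2 (local maximum); x = 2 (local minimum)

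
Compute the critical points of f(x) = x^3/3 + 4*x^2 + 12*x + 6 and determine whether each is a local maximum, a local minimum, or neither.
f'(x) = x^2 + 8*x + 12

Solve f'(x) = 0:
  Factor: x^2 + 8*x + 12 = (x + 2)*(x + 6) = 0.
  ⇒ x = -6, -2

f''(x) = 2*x + 8
Second-derivative test at each critical point:
  f''(-6) = -4 < 0 → local maximum
  f''(-2) = 4 > 0 → local minimum

Critical points: x = -6 (local maximum); x = -2 (local minimum)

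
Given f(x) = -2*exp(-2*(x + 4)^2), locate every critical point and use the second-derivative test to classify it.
f'(x) = 8*(x + 4)*exp(-2*(x + 4)^2)

Solve f'(x) = 0:
  f'(x) = (8*x + 32)·exp(-2*(x + 4)^2) and exp(-2*(x + 4)^2) > 0 for every x, so f'(x) = 0 ⇔ 8*x + 32 = 0.
  Factor: 8*x + 32 = 8*(x + 4) = 0.
  ⇒ x = -4

f''(x) = 8*(1 - 4*(x + 4)^2)*exp(-2*(x + 4)^2)
Second-derivative test at each critical point:
  f''(-4) = 8 > 0 → local minimum

Critical points: x = -4 (local minimum)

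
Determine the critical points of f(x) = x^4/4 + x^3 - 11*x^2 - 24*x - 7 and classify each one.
f'(x) = x^3 + 3*x^2 - 22*x - 24

Solve f'(x) = 0:
  Factor: x^3 + 3*x^2 - 22*x - 24 = (x - 4)*(x + 1)*(x + 6) = 0.
  ⇒ x = -6, -1, 4

f''(x) = 3*x^2 + 6*x - 22
Second-derivative test at each critical point:
  f''(-6) = 50 > 0 → local minimum
  f''(-1) = -25 < 0 → local maximum
  f''(4) = 50 > 0 → local minimum

Critical points: x = -6 (local minimum); x = -1 (local maximum); x = 4 (local minimum)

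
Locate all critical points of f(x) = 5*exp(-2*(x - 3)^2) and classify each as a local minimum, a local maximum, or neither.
f'(x) = 20*(3 - x)*exp(-2*(x - 3)^2)

Solve f'(x) = 0:
  f'(x) = (60 - 20*x)·exp(-2*(x - 3)^2) and exp(-2*(x - 3)^2) > 0 for every x, so f'(x) = 0 ⇔ 60 - 20*x = 0.
  Factor: 60 - 20*x = -20*(x - 3) = 0.
  ⇒ x = 3

f''(x) = 20*(4*(x - 3)^2 - 1)*exp(-2*(x - 3)^2)
Second-derivative test at each critical point:
  f''(3) = -20 < 0 → local maximum

Critical points: x = 3 (local maximum)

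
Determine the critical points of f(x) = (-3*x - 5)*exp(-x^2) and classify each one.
f'(x) = (2*x*(3*x + 5) - 3)*exp(-x^2)

Solve f'(x) = 0:
  f'(x) = (6*x^2 + 10*x - 3)·exp(-x^2) and exp(-x^2) > 0 for every x, so f'(x) = 0 ⇔ 6*x^2 + 10*x - 3 = 0.
  6*x^2 + 10*x - 3 = 0 has no rational roots; quadratic formula: x = (-10 ± √172)/12.
  ⇒ x = -sqrt(43)/6 - 5/6 ≈ -1.9262, -5/6 + sqrt(43)/6 ≈ 0.2596

f''(x) = 2*(-6*x^3 - 10*x^2 + 9*x + 5)*exp(-x^2)
Second-derivative test at each critical point:
  f''(-1.9262) = -0.3209 < 0 → local maximum
  f''(0.2596) = 12.2603 > 0 → local minimum

Critical points: x = -sqrt(43)/6 - 5/6 ≈ -1.9262 (local maximum); x = -5/6 + sqrt(43)/6 ≈ 0.2596 (local minimum)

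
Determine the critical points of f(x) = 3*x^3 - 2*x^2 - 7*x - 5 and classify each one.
f'(x) = 9*x^2 - 4*x - 7

Solve f'(x) = 0:
  9*x^2 - 4*x - 7 = 0 has no rational roots; quadratic formula: x = (4 ± √268)/18.
  ⇒ x = 2/9 - sqrt(67)/9 ≈ -0.6873, 2/9 + sqrt(67)/9 ≈ 1.1317

f''(x) = 18*x - 4
Second-derivative test at each critical point:
  f''(-0.6873) = -16.3707 < 0 → local maximum
  f''(1.1317) = 16.3707 > 0 → local minimum

Critical points: x = 2/9 - sqrt(67)/9 ≈ -0.6873 (local maximum); x = 2/9 + sqrt(67)/9 ≈ 1.1317 (local minimum)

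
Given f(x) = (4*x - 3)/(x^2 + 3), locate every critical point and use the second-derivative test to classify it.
f'(x) = 2*(-2*x^2 + 3*x + 6)/(x^4 + 6*x^2 + 9)

Solve f'(x) = 0:
  f'(x) = -2*(2*x^2 - 3*x - 6)/(x^2 + 3)^2; the denominator is positive wherever f is defined, so f'(x) = 0 ⇔ -4*x^2 + 6*x + 12 = 0.
  Factor: -4*x^2 + 6*x + 12 = -2*(2*x^2 - 3*x - 6); 2*x^2 - 3*x - 6 = 0 has no rational roots; quadratic formula: x = (3 ± √57)/4.
  ⇒ x = 3/4 - sqrt(57)/4 ≈ -1.1375, 3/4 + sqrt(57)/4 ≈ 2.6375

f''(x) = 2*(4*x^2*(4*x - 3) + 3*(1 - 4*x)*(x^2 + 3))/(x^2 + 3)^3
Second-derivative test at each critical point:
  f''(-1.1375) = 0.8190 > 0 → local minimum
  f''(2.6375) = -0.1523 < 0 → local maximum

Critical points: x = 3/4 - sqrt(57)/4 ≈ -1.1375 (local minimum); x = 3/4 + sqrt(57)/4 ≈ 2.6375 (local maximum)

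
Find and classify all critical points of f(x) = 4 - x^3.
f'(x) = -3*x^2

Solve f'(x) = 0:
  ⇒ x = 0

f''(x) = -6*x
Second-derivative test at each critical point:
  f''(0) = 0, so the second-derivative test is inconclusive; use the first-derivative test: f'(-1/4) = -0.1875, f'(1/4) = -0.1875 — f' is negative on both sides (no sign change) → neither a local maximum nor a local minimum

Critical points: x = 0 (neither)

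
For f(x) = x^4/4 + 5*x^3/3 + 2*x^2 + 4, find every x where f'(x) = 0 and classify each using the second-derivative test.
f'(x) = x*(x^2 + 5*x + 4)

Solve f'(x) = 0:
  Factor: x^3 + 5*x^2 + 4*x = x*(x + 1)*(x + 4) = 0.
  ⇒ x = -4, -1, 0

f''(x) = 3*x^2 + 10*x + 4
Second-derivative test at each critical point:
  f''(-4) = 12 > 0 → local minimum
  f''(-1) = -3 < 0 → local maximum
  f''(0) = 4 > 0 → local minimum

Critical points: x = -4 (local minimum); x = -1 (local maximum); x = 0 (local minimum)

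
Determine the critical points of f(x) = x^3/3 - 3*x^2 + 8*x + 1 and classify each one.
f'(x) = x^2 - 6*x + 8

Solve f'(x) = 0:
  Factor: x^2 - 6*x + 8 = (x - 4)*(x - 2) = 0.
  ⇒ x = 2, 4

f''(x) = 2*x - 6
Second-derivative test at each critical point:
  f''(2) = -2 < 0 → local maximum
  f''(4) = 2 > 0 → local minimum

Critical points: x = 2 (local maximum); x = 4 (local minimum)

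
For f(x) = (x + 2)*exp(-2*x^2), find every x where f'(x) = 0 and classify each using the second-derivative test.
f'(x) = (-4*x*(x + 2) + 1)*exp(-2*x^2)

Solve f'(x) = 0:
  f'(x) = (-4*x^2 - 8*x + 1)·exp(-2*x^2) and exp(-2*x^2) > 0 for every x, so f'(x) = 0 ⇔ -4*x^2 - 8*x + 1 = 0.
  4*x^2 + 8*x - 1 = 0 has no rational roots; quadratic formula: x = (-8 ± √80)/8.
  ⇒ x = -sqrt(5)/2 - 1 ≈ -2.1180, -1 + sqrt(5)/2 ≈ 0.1180

f''(x) = 4*(4*x^2*(x + 2) - 3*x - 2)*exp(-2*x^2)
Second-derivative test at each critical point:
  f''(-2.1180) = 0.0011 > 0 → local minimum
  f''(0.1180) = -8.6985 < 0 → local maximum

Critical points: x = -sqrt(5)/2 - 1 ≈ -2.1180 (local minimum); x = -1 + sqrt(5)/2 ≈ 0.1180 (local maximum)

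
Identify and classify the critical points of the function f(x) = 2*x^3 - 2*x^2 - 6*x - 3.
f'(x) = 6*x^2 - 4*x - 6

Solve f'(x) = 0:
  Factor: 6*x^2 - 4*x - 6 = 2*(3*x^2 - 2*x - 3); 3*x^2 - 2*x - 3 = 0 has no rational roots; quadratic formula: x = (2 ± √40)/6.
  ⇒ x = 1/3 - sqrt(10)/3 ≈ -0.7208, 1/3 + sqrt(10)/3 ≈ 1.3874

f''(x) = 12*x - 4
Second-derivative test at each critical point:
  f''(-0.7208) = -12.6491 < 0 → local maximum
  f''(1.3874) = 12.6491 > 0 → local minimum

Critical points: x = 1/3 - sqrt(10)/3 ≈ -0.7208 (local maximum); x = 1/3 + sqrt(10)/3 ≈ 1.3874 (local minimum)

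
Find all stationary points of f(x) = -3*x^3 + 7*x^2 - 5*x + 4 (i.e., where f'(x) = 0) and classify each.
f'(x) = -9*x^2 + 14*x - 5

Solve f'(x) = 0:
  Factor: -9*x^2 + 14*x - 5 = -(x - 1)*(9*x - 5) = 0.
  ⇒ x = 5/9, 1

f''(x) = 14 - 18*x
Second-derivative test at each critical point:
  f''(5/9) = 4 > 0 → local minimum
  f''(1) = -4 < 0 → local maximum

Critical points: x = 5/9 (local minimum); x = 1 (local maximum)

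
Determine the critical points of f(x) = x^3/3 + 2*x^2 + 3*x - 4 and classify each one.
f'(x) = x^2 + 4*x + 3

Solve f'(x) = 0:
  Factor: x^2 + 4*x + 3 = (x + 1)*(x + 3) = 0.
  ⇒ x = -3, -1

f''(x) = 2*x + 4
Second-derivative test at each critical point:
  f''(-3) = -2 < 0 → local maximum
  f''(-1) = 2 > 0 → local minimum

Critical points: x = -3 (local maximum); x = -1 (local minimum)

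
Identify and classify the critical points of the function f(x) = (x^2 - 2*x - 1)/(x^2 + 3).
f'(x) = 2*(x^2 + 4*x - 3)/(x^4 + 6*x^2 + 9)

Solve f'(x) = 0:
  f'(x) = 2*(x^2 + 4*x - 3)/(x^2 + 3)^2; the denominator is positive wherever f is defined, so f'(x) = 0 ⇔ 2*x^2 + 8*x - 6 = 0.
  Factor: 2*x^2 + 8*x - 6 = 2*(x^2 + 4*x - 3); x^2 + 4*x - 3 = 0 has no rational roots; quadratic formula: x = (-4 ± √28)/2.
  ⇒ x = -sqrt(7) - 2 ≈ -4.6458, -2 + sqrt(7) ≈ 0.6458

f''(x) = 4*(-x^3 - 6*x^2 + 9*x + 6)/(x^6 + 9*x^4 + 27*x^2 + 27)
Second-derivative test at each critical point:
  f''(-4.6458) = -0.0175 < 0 → local maximum
  f''(0.6458) = 0.9064 > 0 → local minimum

Critical points: x = -sqrt(7) - 2 ≈ -4.6458 (local maximum); x = -2 + sqrt(7) ≈ 0.6458 (local minimum)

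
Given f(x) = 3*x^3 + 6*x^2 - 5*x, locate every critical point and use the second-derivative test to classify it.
f'(x) = 9*x^2 + 12*x - 5

Solve f'(x) = 0:
  Factor: 9*x^2 + 12*x - 5 = (3*x - 1)*(3*x + 5) = 0.
  ⇒ x = -5/3, 1/3

f''(x) = 18*x + 12
Second-derivative test at each critical point:
  f''(-5/3) = -18 < 0 → local maximum
  f''(1/3) = 18 > 0 → local minimum

Critical points: x = -5/3 (local maximum); x = 1/3 (local minimum)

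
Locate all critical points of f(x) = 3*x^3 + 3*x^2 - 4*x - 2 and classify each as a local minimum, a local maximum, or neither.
f'(x) = 9*x^2 + 6*x - 4

Solve f'(x) = 0:
  9*x^2 + 6*x - 4 = 0 has no rational roots; quadratic formula: x = (-6 ± √180)/18.
  ⇒ x = -sqrt(5)/3 - 1/3 ≈ -1.0787, -1/3 + sqrt(5)/3 ≈ 0.4120

f''(x) = 18*x + 6
Second-derivative test at each critical point:
  f''(-1.0787) = -13.4164 < 0 → local maximum
  f''(0.4120) = 13.4164 > 0 → local minimum

Critical points: x = -sqrt(5)/3 - 1/3 ≈ -1.0787 (local maximum); x = -1/3 + sqrt(5)/3 ≈ 0.4120 (local minimum)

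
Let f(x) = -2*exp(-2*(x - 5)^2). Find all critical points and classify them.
f'(x) = 8*(x - 5)*exp(-2*(x - 5)^2)

Solve f'(x) = 0:
  f'(x) = (8*x - 40)·exp(-2*(x - 5)^2) and exp(-2*(x - 5)^2) > 0 for every x, so f'(x) = 0 ⇔ 8*x - 40 = 0.
  Factor: 8*x - 40 = 8*(x - 5) = 0.
  ⇒ x = 5

f''(x) = 8*(1 - 4*(x - 5)^2)*exp(-2*(x - 5)^2)
Second-derivative test at each critical point:
  f''(5) = 8 > 0 → local minimum

Critical points: x = 5 (local minimum)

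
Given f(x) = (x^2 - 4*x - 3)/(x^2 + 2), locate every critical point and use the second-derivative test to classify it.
f'(x) = 2*(2*x^2 + 5*x - 4)/(x^4 + 4*x^2 + 4)

Solve f'(x) = 0:
  f'(x) = 2*(2*x^2 + 5*x - 4)/(x^2 + 2)^2; the denominator is positive wherever f is defined, so f'(x) = 0 ⇔ 4*x^2 + 10*x - 8 = 0.
  Factor: 4*x^2 + 10*x - 8 = 2*(2*x^2 + 5*x - 4); 2*x^2 + 5*x - 4 = 0 has no rational roots; quadratic formula: x = (-5 ± √57)/4.
  ⇒ x = -sqrt(57)/4 - 5/4 ≈ -3.1375, -5/4 + sqrt(57)/4 ≈ 0.6375

f''(x) = 2*(-4*x^3 - 15*x^2 + 24*x + 10)/(x^6 + 6*x^4 + 12*x^2 + 8)
Second-derivative test at each critical point:
  f''(-3.1375) = -0.1076 < 0 → local maximum
  f''(0.6375) = 2.6076 > 0 → local minimum

Critical points: x = -sqrt(57)/4 - 5/4 ≈ -3.1375 (local maximum); x = -5/4 + sqrt(57)/4 ≈ 0.6375 (local minimum)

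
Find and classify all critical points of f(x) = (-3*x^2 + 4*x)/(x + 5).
f'(x) = (-3*x^2 - 30*x + 20)/(x^2 + 10*x + 25)

Solve f'(x) = 0:
  f'(x) = -(3*x^2 + 30*x - 20)/(x + 5)^2; the denominator is positive wherever f is defined, so f'(x) = 0 ⇔ -3*x^2 - 30*x + 20 = 0.
  3*x^2 + 30*x - 20 = 0 has no rational roots; quadratic formula: x = (-30 ± √1140)/6.
  ⇒ x = -sqrt(285)/3 - 5 ≈ -10.6273, -5 + sqrt(285)/3 ≈ 0.6273

f''(x) = -190/(x^3 + 15*x^2 + 75*x + 125)
Second-derivative test at each critical point:
  f''(-10.6273) = 1.0662 > 0 → local minimum
  f''(0.6273) = -1.0662 < 0 → local maximum

Critical points: x = -sqrt(285)/3 - 5 ≈ -10.6273 (local minimum); x = -5 + sqrt(285)/3 ≈ 0.6273 (local maximum)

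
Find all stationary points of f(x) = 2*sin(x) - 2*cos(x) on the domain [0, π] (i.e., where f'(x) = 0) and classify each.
f'(x) = 2*sqrt(2)*sin(x + pi/4)

Solve f'(x) = 0 on [0, π]:
  f'(x) = 0 ⇔ 2*cos(x) = -2*sin(x) ⇔ tan(x) = -1, i.e. x = arctan(-1) + nπ; keep the solutions lying in [0, π].
  ⇒ x = 3*pi/4 ≈ 2.3562

f''(x) = 2*sqrt(2)*cos(x + pi/4)
Second-derivative test at each critical point:
  f''(2.3562) = -2.8284 < 0 → local maximum

Critical points: x = 3*pi/4 ≈ 2.3562 (local maximum)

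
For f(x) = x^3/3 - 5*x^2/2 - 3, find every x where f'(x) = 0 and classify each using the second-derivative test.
f'(x) = x*(x - 5)

Solve f'(x) = 0:
  Factor: x^2 - 5*x = x*(x - 5) = 0.
  ⇒ x = 0, 5

f''(x) = 2*x - 5
Second-derivative test at each critical point:
  f''(0) = -5 < 0 → local maximum
  f''(5) = 5 > 0 → local minimum

Critical points: x = 0 (local maximum); x = 5 (local minimum)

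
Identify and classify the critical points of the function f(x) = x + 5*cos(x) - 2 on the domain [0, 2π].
f'(x) = 1 - 5*sin(x)

Solve f'(x) = 0 on [0, 2π]:
  f'(x) = 0 ⇔ sin(x) = 1/5, i.e. x = arcsin(1/5) + 2nπ or x = π − arcsin(1/5) + 2nπ; keep the solutions lying in [0, 2π].
  ⇒ x = asin(1/5) ≈ 0.2014, pi - asin(1/5) ≈ 2.9402

f''(x) = -5*cos(x)
Second-derivative test at each critical point:
  f''(0.2014) = -4.8990 < 0 → local maximum
  f''(2.9402) = 4.8990 > 0 → local minimum

Critical points: x = asin(1/5) ≈ 0.2014 (local maximum); x = pi - asin(1/5) ≈ 2.9402 (local minimum)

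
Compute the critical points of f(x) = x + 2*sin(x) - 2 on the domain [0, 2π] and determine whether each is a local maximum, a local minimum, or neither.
f'(x) = 2*cos(x) + 1

Solve f'(x) = 0 on [0, 2π]:
  f'(x) = 0 ⇔ cos(x) = -1/2, i.e. x = ±arccos(-1/2) + 2nπ; keep the solutions lying in [0, 2π].
  ⇒ x = 2*pi/3 ≈ 2.0944, 4*pi/3 ≈ 4.1888

f''(x) = -2*sin(x)
Second-derivative test at each critical point:
  f''(2.0944) = -1.7321 < 0 → local maximum
  f''(4.1888) = 1.7321 > 0 → local minimum

Critical points: x = 2*pi/3 ≈ 2.0944 (local maximum); x = 4*pi/3 ≈ 4.1888 (local minimum)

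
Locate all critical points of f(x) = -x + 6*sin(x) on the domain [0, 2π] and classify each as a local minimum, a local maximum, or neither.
f'(x) = 6*cos(x) - 1

Solve f'(x) = 0 on [0, 2π]:
  f'(x) = 0 ⇔ cos(x) = 1/6, i.e. x = ±arccos(1/6) + 2nπ; keep the solutions lying in [0, 2π].
  ⇒ x = acos(1/6) ≈ 1.4033, -acos(1/6) + 2*pi ≈ 4.8798

f''(x) = -6*sin(x)
Second-derivative test at each critical point:
  f''(1.4033) = -5.9161 < 0 → local maximum
  f''(4.8798) = 5.9161 > 0 → local minimum

Critical points: x = acos(1/6) ≈ 1.4033 (local maximum); x = -acos(1/6) + 2*pi ≈ 4.8798 (local minimum)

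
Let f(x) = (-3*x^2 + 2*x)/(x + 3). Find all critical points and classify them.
f'(x) = 3*(-x^2 - 6*x + 2)/(x^2 + 6*x + 9)

Solve f'(x) = 0:
  f'(x) = -3*(x^2 + 6*x - 2)/(x + 3)^2; the denominator is positive wherever f is defined, so f'(x) = 0 ⇔ -3*x^2 - 18*x + 6 = 0.
  Factor: -3*x^2 - 18*x + 6 = -3*(x^2 + 6*x - 2); x^2 + 6*x - 2 = 0 has no rational roots; quadratic formula: x = (-6 ± √44)/2.
  ⇒ x = -sqrt(11) - 3 ≈ -6.3166, -3 + sqrt(11) ≈ 0.3166

f''(x) = -66/(x^3 + 9*x^2 + 27*x + 27)
Second-derivative test at each critical point:
  f''(-6.3166) = 1.8091 > 0 → local minimum
  f''(0.3166) = -1.8091 < 0 → local maximum

Critical points: x = -sqrt(11) - 3 ≈ -6.3166 (local minimum); x = -3 + sqrt(11) ≈ 0.3166 (local maximum)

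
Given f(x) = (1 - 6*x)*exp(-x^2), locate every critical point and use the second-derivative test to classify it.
f'(x) = 2*(x*(6*x - 1) - 3)*exp(-x^2)

Solve f'(x) = 0:
  f'(x) = (12*x^2 - 2*x - 6)·exp(-x^2) and exp(-x^2) > 0 for every x, so f'(x) = 0 ⇔ 12*x^2 - 2*x - 6 = 0.
  Factor: 12*x^2 - 2*x - 6 = 2*(6*x^2 - x - 3); 6*x^2 - x - 3 = 0 has no rational roots; quadratic formula: x = (1 ± √73)/12.
  ⇒ x = 1/12 - sqrt(73)/12 ≈ -0.6287, 1/12 + sqrt(73)/12 ≈ 0.7953

f''(x) = 2*(2*x^2*(1 - 6*x) + 18*x - 1)*exp(-x^2)
Second-derivative test at each critical point:
  f''(-0.6287) = -11.5093 < 0 → local maximum
  f''(0.7953) = 9.0777 > 0 → local minimum

Critical points: x = 1/12 - sqrt(73)/12 ≈ -0.6287 (local maximum); x = 1/12 + sqrt(73)/12 ≈ 0.7953 (local minimum)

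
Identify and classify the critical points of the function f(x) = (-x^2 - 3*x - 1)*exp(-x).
f'(x) = (x^2 + x - 2)*exp(-x)

Solve f'(x) = 0:
  f'(x) = (x^2 + x - 2)·exp(-x) and exp(-x) > 0 for every x, so f'(x) = 0 ⇔ x^2 + x - 2 = 0.
  Factor: x^2 + x - 2 = (x - 1)*(x + 2) = 0.
  ⇒ x = -2, 1

f''(x) = (-x^2 + x + 3)*exp(-x)
Second-derivative test at each critical point:
  f''(-2) = -22.1672 < 0 → local maximum
  f''(1) = 1.1036 > 0 → local minimum

Critical points: x = -2 (local maximum); x = 1 (local minimum)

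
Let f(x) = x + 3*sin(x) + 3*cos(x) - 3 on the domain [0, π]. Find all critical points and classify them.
f'(x) = 3*sqrt(2)*cos(x + pi/4) + 1

Solve f'(x) = 0 on [0, π]:
  f'(x) = 0 ⇔ -3*sin(x) + 3*cos(x) = -1. Write the left side as R·cos(x + φ) with R = √(3² + 3²) = 3*sqrt(2), cos φ = sqrt(2)/2, sin φ = sqrt(2)/2; then cos(x + φ) = -sqrt(2)/6. Solve for x and keep the solutions lying in [0, π].
  ⇒ x = atan((1 + sqrt(17))/(-1 + sqrt(17))) ≈ 1.0233

f''(x) = -3*sqrt(2)*sin(x + pi/4)
Second-derivative test at each critical point:
  f''(1.0233) = -4.1231 < 0 → local maximum

Critical points: x = atan((1 + sqrt(17))/(-1 + sqrt(17))) ≈ 1.0233 (local maximum)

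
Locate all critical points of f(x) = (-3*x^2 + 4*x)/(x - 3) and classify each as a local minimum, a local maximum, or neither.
f'(x) = 3*(-x^2 + 6*x - 4)/(x^2 - 6*x + 9)

Solve f'(x) = 0:
  f'(x) = -3*(x^2 - 6*x + 4)/(x - 3)^2; the denominator is positive wherever f is defined, so f'(x) = 0 ⇔ -3*x^2 + 18*x - 12 = 0.
  Factor: -3*x^2 + 18*x - 12 = -3*(x^2 - 6*x + 4); x^2 - 6*x + 4 = 0 has no rational roots; quadratic formula: x = (6 ± √20)/2.
  ⇒ x = 3 - sqrt(5) ≈ 0.7639, sqrt(5) + 3 ≈ 5.2361

f''(x) = -30/(x^3 - 9*x^2 + 27*x - 27)
Second-derivative test at each critical point:
  f''(0.7639) = 2.6833 > 0 → local minimum
  f''(5.2361) = -2.6833 < 0 → local maximum

Critical points: x = 3 - sqrt(5) ≈ 0.7639 (local minimum); x = sqrt(5) + 3 ≈ 5.2361 (local maximum)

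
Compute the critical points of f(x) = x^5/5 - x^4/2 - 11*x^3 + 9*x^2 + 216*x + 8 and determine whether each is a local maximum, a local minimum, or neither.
f'(x) = x^4 - 2*x^3 - 33*x^2 + 18*x + 216

Solve f'(x) = 0:
  Factor: x^4 - 2*x^3 - 33*x^2 + 18*x + 216 = (x - 6)*(x - 3)*(x + 3)*(x + 4) = 0.
  ⇒ x = -4, -3, 3, 6

f''(x) = 4*x^3 - 6*x^2 - 66*x + 18
Second-derivative test at each critical point:
  f''(-4) = -70 < 0 → local maximum
  f''(-3) = 54 > 0 → local minimum
  f''(3) = -126 < 0 → local maximum
  f''(6) = 270 > 0 → local minimum

Critical points: x = -4 (local maximum); x = -3 (local minimum); x = 3 (local maximum); x = 6 (local minimum)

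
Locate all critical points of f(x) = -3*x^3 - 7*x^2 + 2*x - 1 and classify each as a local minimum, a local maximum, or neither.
f'(x) = -9*x^2 - 14*x + 2

Solve f'(x) = 0:
  9*x^2 + 14*x - 2 = 0 has no rational roots; quadratic formula: x = (-14 ± √268)/18.
  ⇒ x = -sqrt(67)/9 - 7/9 ≈ -1.6873, -7/9 + sqrt(67)/9 ≈ 0.1317

f''(x) = -18*x - 14
Second-derivative test at each critical point:
  f''(-1.6873) = 16.3707 > 0 → local minimum
  f''(0.1317) = -16.3707 < 0 → local maximum

Critical points: x = -sqrt(67)/9 - 7/9 ≈ -1.6873 (local minimum); x = -7/9 + sqrt(67)/9 ≈ 0.1317 (local maximum)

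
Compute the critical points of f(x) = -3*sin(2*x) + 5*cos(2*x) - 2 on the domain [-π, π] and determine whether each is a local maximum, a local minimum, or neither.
f'(x) = -10*sin(2*x) - 6*cos(2*x)

Solve f'(x) = 0 on [-π, π]:
  f'(x) = 0 ⇔ -3*cos(2*x) = 5*sin(2*x) ⇔ tan(2*x) = -3/5, i.e. 2*x = arctan(-3/5) + nπ; keep the solutions lying in [-π, π].
  ⇒ x = -pi/2 - atan(3/5)/2 ≈ -1.8410, -atan(3/5)/2 ≈ -0.2702, -atan(3/5)/2 + pi/2 ≈ 1.3006, pi - atan(3/5)/2 ≈ 2.8714

f''(x) = 12*sin(2*x) - 20*cos(2*x)
Second-derivative test at each critical point:
  f''(-1.8410) = 23.3238 > 0 → local minimum
  f''(-0.2702) = -23.3238 < 0 → local maximum
  f''(1.3006) = 23.3238 > 0 → local minimum
  f''(2.8714) = -23.3238 < 0 → local maximum

Critical points: x = -pi/2 - atan(3/5)/2 ≈ -1.8410 (local minimum); x = -atan(3/5)/2 ≈ -0.2702 (local maximum); x = -atan(3/5)/2 + pi/2 ≈ 1.3006 (local minimum); x = pi - atan(3/5)/2 ≈ 2.8714 (local maximum)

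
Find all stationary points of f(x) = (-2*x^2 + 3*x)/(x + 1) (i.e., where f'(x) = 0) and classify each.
f'(x) = (-2*x^2 - 4*x + 3)/(x^2 + 2*x + 1)

Solve f'(x) = 0:
  f'(x) = -(2*x^2 + 4*x - 3)/(x + 1)^2; the denominator is positive wherever f is defined, so f'(x) = 0 ⇔ -2*x^2 - 4*x + 3 = 0.
  2*x^2 + 4*x - 3 = 0 has no rational roots; quadratic formula: x = (-4 ± √40)/4.
  ⇒ x = -sqrt(10)/2 - 1 ≈ -2.5811, -1 + sqrt(10)/2 ≈ 0.5811

f''(x) = -10/(x^3 + 3*x^2 + 3*x + 1)
Second-derivative test at each critical point:
  f''(-2.5811) = 2.5298 > 0 → local minimum
  f''(0.5811) = -2.5298 < 0 → local maximum

Critical points: x = -sqrt(10)/2 - 1 ≈ -2.5811 (local minimum); x = -1 + sqrt(10)/2 ≈ 0.5811 (local maximum)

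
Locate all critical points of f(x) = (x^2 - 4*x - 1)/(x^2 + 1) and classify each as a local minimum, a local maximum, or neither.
f'(x) = 4*(x^2 + x - 1)/(x^4 + 2*x^2 + 1)

Solve f'(x) = 0:
  f'(x) = 4*(x^2 + x - 1)/(x^2 + 1)^2; the denominator is positive wherever f is defined, so f'(x) = 0 ⇔ 4*x^2 + 4*x - 4 = 0.
  Factor: 4*x^2 + 4*x - 4 = 4*(x^2 + x - 1); x^2 + x - 1 = 0 has no rational roots; quadratic formula: x = (-1 ± √5)/2.
  ⇒ x = -sqrt(5)/2 - 1/2 ≈ -1.6180, -1/2 + sqrt(5)/2 ≈ 0.6180

f''(x) = 4*(-2*x^3 - 3*x^2 + 6*x + 1)/(x^6 + 3*x^4 + 3*x^2 + 1)
Second-derivative test at each critical point:
  f''(-1.6180) = -0.6833 < 0 → local maximum
  f''(0.6180) = 4.6833 > 0 → local minimum

Critical points: x = -sqrt(5)/2 - 1/2 ≈ -1.6180 (local maximum); x = -1/2 + sqrt(5)/2 ≈ 0.6180 (local minimum)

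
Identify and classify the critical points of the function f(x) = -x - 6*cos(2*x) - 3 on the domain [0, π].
f'(x) = 12*sin(2*x) - 1

Solve f'(x) = 0 on [0, π]:
  f'(x) = 0 ⇔ sin(2*x) = 1/12, i.e. 2*x = arcsin(1/12) + 2nπ or 2*x = π − arcsin(1/12) + 2nπ; keep the solutions lying in [0, π].
  ⇒ x = asin(1/12)/2 ≈ 0.0417, -asin(1/12)/2 + pi/2 ≈ 1.5291

f''(x) = 24*cos(2*x)
Second-derivative test at each critical point:
  f''(0.0417) = 23.9165 > 0 → local minimum
  f''(1.5291) = -23.9165 < 0 → local maximum

Critical points: x = asin(1/12)/2 ≈ 0.0417 (local minimum); x = -asin(1/12)/2 + pi/2 ≈ 1.5291 (local maximum)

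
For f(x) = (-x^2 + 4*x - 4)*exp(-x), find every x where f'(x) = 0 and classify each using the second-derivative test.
f'(x) = (x^2 - 6*x + 8)*exp(-x)

Solve f'(x) = 0:
  f'(x) = (x^2 - 6*x + 8)·exp(-x) and exp(-x) > 0 for every x, so f'(x) = 0 ⇔ x^2 - 6*x + 8 = 0.
  Factor: x^2 - 6*x + 8 = (x - 4)*(x - 2) = 0.
  ⇒ x = 2, 4

f''(x) = (-x^2 + 8*x - 14)*exp(-x)
Second-derivative test at each critical point:
  f''(2) = -0.2707 < 0 → local maximum
  f''(4) = 0.0366 > 0 → local minimum

Critical points: x = 2 (local maximum); x = 4 (local minimum)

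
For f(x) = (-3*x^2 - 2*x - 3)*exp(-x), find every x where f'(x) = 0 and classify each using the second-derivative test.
f'(x) = (3*x^2 - 4*x + 1)*exp(-x)

Solve f'(x) = 0:
  f'(x) = (3*x^2 - 4*x + 1)·exp(-x) and exp(-x) > 0 for every x, so f'(x) = 0 ⇔ 3*x^2 - 4*x + 1 = 0.
  Factor: 3*x^2 - 4*x + 1 = (x - 1)*(3*x - 1) = 0.
  ⇒ x = 1/3, 1

f''(x) = (-3*x^2 + 10*x - 5)*exp(-x)
Second-derivative test at each critical point:
  f''(1/3) = -1.4331 < 0 → local maximum
  f''(1) = 0.7358 > 0 → local minimum

Critical points: x = 1/3 (local maximum); x = 1 (local minimum)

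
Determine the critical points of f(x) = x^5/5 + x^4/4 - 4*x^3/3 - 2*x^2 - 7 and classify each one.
f'(x) = x*(x^3 + x^2 - 4*x - 4)

Solve f'(x) = 0:
  Factor: x^4 + x^3 - 4*x^2 - 4*x = x*(x - 2)*(x + 1)*(x + 2) = 0.
  ⇒ x = -2, -1, 0, 2

f''(x) = 4*x^3 + 3*x^2 - 8*x - 4
Second-derivative test at each critical point:
  f''(-2) = -8 < 0 → local maximum
  f''(-1) = 3 > 0 → local minimum
  f''(0) = -4 < 0 → local maximum
  f''(2) = 24 > 0 → local minimum

Critical points: x = -2 (local maximum); x = -1 (local minimum); x = 0 (local maximum); x = 2 (local minimum)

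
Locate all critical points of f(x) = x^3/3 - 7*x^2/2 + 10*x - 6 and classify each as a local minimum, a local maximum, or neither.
f'(x) = x^2 - 7*x + 10

Solve f'(x) = 0:
  Factor: x^2 - 7*x + 10 = (x - 5)*(x - 2) = 0.
  ⇒ x = 2, 5

f''(x) = 2*x - 7
Second-derivative test at each critical point:
  f''(2) = -3 < 0 → local maximum
  f''(5) = 3 > 0 → local minimum

Critical points: x = 2 (local maximum); x = 5 (local minimum)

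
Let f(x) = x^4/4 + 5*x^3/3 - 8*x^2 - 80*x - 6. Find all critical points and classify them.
f'(x) = x^3 + 5*x^2 - 16*x - 80

Solve f'(x) = 0:
  Factor: x^3 + 5*x^2 - 16*x - 80 = (x - 4)*(x + 4)*(x + 5) = 0.
  ⇒ x = -5, -4, 4

f''(x) = 3*x^2 + 10*x - 16
Second-derivative test at each critical point:
  f''(-5) = 9 > 0 → local minimum
  f''(-4) = -8 < 0 → local maximum
  f''(4) = 72 > 0 → local minimum

Critical points: x = -5 (local minimum); x = -4 (local maximum); x = 4 (local minimum)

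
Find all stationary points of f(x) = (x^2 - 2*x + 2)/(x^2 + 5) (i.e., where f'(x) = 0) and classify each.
f'(x) = 2*(x^2 + 3*x - 5)/(x^4 + 10*x^2 + 25)

Solve f'(x) = 0:
  f'(x) = 2*(x^2 + 3*x - 5)/(x^2 + 5)^2; the denominator is positive wherever f is defined, so f'(x) = 0 ⇔ 2*x^2 + 6*x - 10 = 0.
  Factor: 2*x^2 + 6*x - 10 = 2*(x^2 + 3*x - 5); x^2 + 3*x - 5 = 0 has no rational roots; quadratic formula: x = (-3 ± √29)/2.
  ⇒ x = -sqrt(29)/2 - 3/2 ≈ -4.1926, -3/2 + sqrt(29)/2 ≈ 1.1926

f''(x) = 2*(-2*x^3 - 9*x^2 + 30*x + 15)/(x^6 + 15*x^4 + 75*x^2 + 125)
Second-derivative test at each critical point:
  f''(-4.1926) = -0.0211 < 0 → local maximum
  f''(1.1926) = 0.2611 > 0 → local minimum

Critical points: x = -sqrt(29)/2 - 3/2 ≈ -4.1926 (local maximum); x = -3/2 + sqrt(29)/2 ≈ 1.1926 (local minimum)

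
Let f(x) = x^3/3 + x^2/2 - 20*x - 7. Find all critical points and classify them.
f'(x) = x^2 + x - 20

Solve f'(x) = 0:
  Factor: x^2 + x - 20 = (x - 4)*(x + 5) = 0.
  ⇒ x = -5, 4

f''(x) = 2*x + 1
Second-derivative test at each critical point:
  f''(-5) = -9 < 0 → local maximum
  f''(4) = 9 > 0 → local minimum

Critical points: x = -5 (local maximum); x = 4 (local minimum)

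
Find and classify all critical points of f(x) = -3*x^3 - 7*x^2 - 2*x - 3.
f'(x) = -9*x^2 - 14*x - 2

Solve f'(x) = 0:
  9*x^2 + 14*x + 2 = 0 has no rational roots; quadratic formula: x = (-14 ± √124)/18.
  ⇒ x = -7/9 - sqrt(31)/9 ≈ -1.3964, -7/9 + sqrt(31)/9 ≈ -0.1591

f''(x) = -18*x - 14
Second-derivative test at each critical point:
  f''(-1.3964) = 11.1355 > 0 → local minimum
  f''(-0.1591) = -11.1355 < 0 → local maximum

Critical points: x = -7/9 - sqrt(31)/9 ≈ -1.3964 (local minimum); x = -7/9 + sqrt(31)/9 ≈ -0.1591 (local maximum)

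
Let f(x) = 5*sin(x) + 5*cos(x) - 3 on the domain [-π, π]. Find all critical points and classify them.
f'(x) = 5*sqrt(2)*cos(x + pi/4)

Solve f'(x) = 0 on [-π, π]:
  f'(x) = 0 ⇔ 5*cos(x) = 5*sin(x) ⇔ tan(x) = 1, i.e. x = arctan(1) + nπ; keep the solutions lying in [-π, π].
  ⇒ x = -3*pi/4 ≈ -2.3562, pi/4 ≈ 0.7854

f''(x) = -5*sqrt(2)*sin(x + pi/4)
Second-derivative test at each critical point:
  f''(-2.3562) = 7.0711 > 0 → local minimum
  f''(0.7854) = -7.0711 < 0 → local maximum

Critical points: x = -3*pi/4 ≈ -2.3562 (local minimum); x = pi/4 ≈ 0.7854 (local maximum)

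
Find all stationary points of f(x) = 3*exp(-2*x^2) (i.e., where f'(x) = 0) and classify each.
f'(x) = -12*x*exp(-2*x^2)

Solve f'(x) = 0:
  f'(x) = (-12*x)·exp(-2*x^2) and exp(-2*x^2) > 0 for every x, so f'(x) = 0 ⇔ -12*x = 0.
  -12*x = 0.
  ⇒ x = 0

f''(x) = 12*(4*x^2 - 1)*exp(-2*x^2)
Second-derivative test at each critical point:
  f''(0) = -12 < 0 → local maximum

Critical points: x = 0 (local maximum)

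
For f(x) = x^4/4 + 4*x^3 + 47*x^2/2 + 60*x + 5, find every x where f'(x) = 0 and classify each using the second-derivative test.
f'(x) = x^3 + 12*x^2 + 47*x + 60

Solve f'(x) = 0:
  Factor: x^3 + 12*x^2 + 47*x + 60 = (x + 3)*(x + 4)*(x + 5) = 0.
  ⇒ x = -5, -4, -3

f''(x) = 3*x^2 + 24*x + 47
Second-derivative test at each critical point:
  f''(-5) = 2 > 0 → local minimum
  f''(-4) = -1 < 0 → local maximum
  f''(-3) = 2 > 0 → local minimum

Critical points: x = -5 (local minimum); x = -4 (local maximum); x = -3 (local minimum)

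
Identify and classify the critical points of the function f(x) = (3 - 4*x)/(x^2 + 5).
f'(x) = 2*(2*x^2 - 3*x - 10)/(x^4 + 10*x^2 + 25)

Solve f'(x) = 0:
  f'(x) = 2*(2*x^2 - 3*x - 10)/(x^2 + 5)^2; the denominator is positive wherever f is defined, so f'(x) = 0 ⇔ 4*x^2 - 6*x - 20 = 0.
  Factor: 4*x^2 - 6*x - 20 = 2*(2*x^2 - 3*x - 10); 2*x^2 - 3*x - 10 = 0 has no rational roots; quadratic formula: x = (3 ± √89)/4.
  ⇒ x = 3/4 - sqrt(89)/4 ≈ -1.6085, 3/4 + sqrt(89)/4 ≈ 3.1085

f''(x) = 2*(4*x^2*(3 - 4*x) + 3*(4*x - 1)*(x^2 + 5))/(x^2 + 5)^3
Second-derivative test at each critical point:
  f''(-1.6085) = -0.3278 < 0 → local maximum
  f''(3.1085) = 0.0878 > 0 → local minimum

Critical points: x = 3/4 - sqrt(89)/4 ≈ -1.6085 (local maximum); x = 3/4 + sqrt(89)/4 ≈ 3.1085 (local minimum)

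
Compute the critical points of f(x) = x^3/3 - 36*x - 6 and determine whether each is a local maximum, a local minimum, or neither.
f'(x) = x^2 - 36

Solve f'(x) = 0:
  Factor: x^2 - 36 = (x - 6)*(x + 6) = 0.
  ⇒ x = -6, 6

f''(x) = 2*x
Second-derivative test at each critical point:
  f''(-6) = -12 < 0 → local maximum
  f''(6) = 12 > 0 → local minimum

Critical points: x = -6 (local maximum); x = 6 (local minimum)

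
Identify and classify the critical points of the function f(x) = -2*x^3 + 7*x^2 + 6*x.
f'(x) = -6*x^2 + 14*x + 6

Solve f'(x) = 0:
  Factor: -6*x^2 + 14*x + 6 = -2*(3*x^2 - 7*x - 3); 3*x^2 - 7*x - 3 = 0 has no rational roots; quadratic formula: x = (7 ± √85)/6.
  ⇒ x = 7/6 - sqrt(85)/6 ≈ -0.3699, 7/6 + sqrt(85)/6 ≈ 2.7033

f''(x) = 14 - 12*x
Second-derivative test at each critical point:
  f''(-0.3699) = 18.4391 > 0 → local minimum
  f''(2.7033) = -18.4391 < 0 → local maximum

Critical points: x = 7/6 - sqrt(85)/6 ≈ -0.3699 (local minimum); x = 7/6 + sqrt(85)/6 ≈ 2.7033 (local maximum)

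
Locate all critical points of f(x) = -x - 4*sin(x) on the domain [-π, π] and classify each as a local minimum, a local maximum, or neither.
f'(x) = -4*cos(x) - 1

Solve f'(x) = 0 on [-π, π]:
  f'(x) = 0 ⇔ cos(x) = -1/4, i.e. x = ±arccos(-1/4) + 2nπ; keep the solutions lying in [-π, π].
  ⇒ x = -acos(-1/4) ≈ -1.8235, acos(-1/4) ≈ 1.8235

f''(x) = 4*sin(x)
Second-derivative test at each critical point:
  f''(-1.8235) = -3.8730 < 0 → local maximum
  f''(1.8235) = 3.8730 > 0 → local minimum

Critical points: x = -acos(-1/4) ≈ -1.8235 (local maximum); x = acos(-1/4) ≈ 1.8235 (local minimum)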